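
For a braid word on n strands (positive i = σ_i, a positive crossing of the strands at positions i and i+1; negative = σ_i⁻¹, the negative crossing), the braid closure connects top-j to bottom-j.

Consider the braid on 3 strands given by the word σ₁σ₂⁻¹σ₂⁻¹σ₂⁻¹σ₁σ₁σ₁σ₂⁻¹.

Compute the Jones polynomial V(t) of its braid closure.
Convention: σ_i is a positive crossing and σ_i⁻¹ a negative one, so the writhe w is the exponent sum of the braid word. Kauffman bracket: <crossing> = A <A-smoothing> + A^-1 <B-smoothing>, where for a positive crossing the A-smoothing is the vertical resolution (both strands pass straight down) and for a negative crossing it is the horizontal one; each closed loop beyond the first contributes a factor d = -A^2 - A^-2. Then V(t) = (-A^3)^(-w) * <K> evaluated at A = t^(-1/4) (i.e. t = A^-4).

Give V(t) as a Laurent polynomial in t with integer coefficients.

t^4 - 2*t^3 + 3*t^2 - 4*t + 5 - 4*t^-1 + 3*t^-2 - 2*t^-3 + t^-4

Derivation:
Braid: s1 s2^-1 s2^-1 s2^-1 s1 s1 s1 s2^-1 on 3 strands, 8 crossings.
Writhe w = (#positive) - (#negative) = 4 - 4 = 0.
Enumerate smoothing states for the bracket polynomial. There are 2^8 = 256 states.
Each crossing splits two ways (0=vertical, 1=horizontal). The state's weight is A^(#A-smoothings - #B-smoothings) * d^(loops - 1).
Tabulate the states by total A-exponent and number of loops L (A-exp: L × count):
  A^8: L=5 ×1
  A^6: L=4 ×8
  A^4: L=3 ×25, L=5 ×3
  A^2: L=2 ×37, L=4 ×18, L=6 ×1
  A^0: L=1 ×25, L=3 ×37, L=5 ×8
  A^-2: L=2 ×37, L=4 ×18, L=6 ×1
  A^-4: L=3 ×25, L=5 ×3
  A^-6: L=4 ×8
  A^-8: L=5 ×1
Each group contributes A^e * Σ count * d^(L-1):
Powers of d = -A^2 - A^-2: d^2 = A^4 + 2 + A^-4; d^3 = -A^6 - 3*A^2 - 3*A^-2 - A^-6; d^4 = A^8 + 4*A^4 + 6 + 4*A^-4 + A^-8; d^5 = -A^10 - 5*A^6 - 10*A^2 - 10*A^-2 - 5*A^-6 - A^-10.
  A^8 * (d^4) = A^16 + 4*A^12 + 6*A^8 + 4*A^4 + 1
  A^6 * (8*d^3) = -8*A^12 - 24*A^8 - 24*A^4 - 8
  A^4 * (25*d^2 + 3*d^4) = 3*A^12 + 37*A^8 + 68*A^4 + 37 + 3*A^-4
  A^2 * (37*d + 18*d^3 + d^5) = -A^12 - 23*A^8 - 101*A^4 - 101 - 23*A^-4 - A^-8
  A^0 * (25 + 37*d^2 + 8*d^4) = 8*A^8 + 69*A^4 + 147 + 69*A^-4 + 8*A^-8
  A^-2 * (37*d + 18*d^3 + d^5) = -A^8 - 23*A^4 - 101 - 101*A^-4 - 23*A^-8 - A^-12
  A^-4 * (25*d^2 + 3*d^4) = 3*A^4 + 37 + 68*A^-4 + 37*A^-8 + 3*A^-12
  A^-6 * (8*d^3) = -8 - 24*A^-4 - 24*A^-8 - 8*A^-12
  A^-8 * (d^4) = 1 + 4*A^-4 + 6*A^-8 + 4*A^-12 + A^-16
Summing the groups: <K> = A^16 - 2*A^12 + 3*A^8 - 4*A^4 + 5 - 4*A^-4 + 3*A^-8 - 2*A^-12 + A^-16
Normalise by the writhe: (-A^3)^(-w) = (-A^3)^(0) = 1, so f(A) = 1 * <K> = A^16 - 2*A^12 + 3*A^8 - 4*A^4 + 5 - 4*A^-4 + 3*A^-8 - 2*A^-12 + A^-16.
Substitute A = t^(-1/4), i.e. A^e → t^(-e/4): V(t) = t^4 - 2*t^3 + 3*t^2 - 4*t + 5 - 4*t^-1 + 3*t^-2 - 2*t^-3 + t^-4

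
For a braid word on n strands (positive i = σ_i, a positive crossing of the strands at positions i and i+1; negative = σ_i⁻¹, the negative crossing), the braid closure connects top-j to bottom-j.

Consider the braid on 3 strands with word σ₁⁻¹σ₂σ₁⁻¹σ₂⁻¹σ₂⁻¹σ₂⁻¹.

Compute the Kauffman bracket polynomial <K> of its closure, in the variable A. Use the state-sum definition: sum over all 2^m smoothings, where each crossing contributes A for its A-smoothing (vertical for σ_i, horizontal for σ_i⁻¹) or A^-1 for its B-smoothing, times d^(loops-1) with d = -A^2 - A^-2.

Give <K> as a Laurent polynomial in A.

-A^12 + A^8 - A^4 + 2 - A^-4 + A^-8

Derivation:
Braid: s1^-1 s2 s1^-1 s2^-1 s2^-1 s2^-1 on 3 strands, 6 crossings.
Writhe w = (#positive) - (#negative) = 1 - 5 = -4.
Enumerate smoothing states for the bracket polynomial. There are 2^6 = 64 states.
Each crossing splits two ways (0=vertical, 1=horizontal). The state's weight is A^(#A-smoothings - #B-smoothings) * d^(loops - 1).
Tabulate the states by total A-exponent and number of loops L (A-exp: L × count):
  A^6: L=4 ×1
  A^4: L=3 ×6
  A^2: L=2 ×12, L=4 ×3
  A^0: L=1 ×9, L=3 ×10, L=5 ×1
  A^-2: L=2 ×12, L=4 ×3
  A^-4: L=1 ×2, L=3 ×4
  A^-6: L=2 ×1
Each group contributes A^e * Σ count * d^(L-1):
Powers of d = -A^2 - A^-2: d^2 = A^4 + 2 + A^-4; d^3 = -A^6 - 3*A^2 - 3*A^-2 - A^-6; d^4 = A^8 + 4*A^4 + 6 + 4*A^-4 + A^-8.
  A^6 * (d^3) = -A^12 - 3*A^8 - 3*A^4 - 1
  A^4 * (6*d^2) = 6*A^8 + 12*A^4 + 6
  A^2 * (12*d + 3*d^3) = -3*A^8 - 21*A^4 - 21 - 3*A^-4
  A^0 * (9 + 10*d^2 + d^4) = A^8 + 14*A^4 + 35 + 14*A^-4 + A^-8
  A^-2 * (12*d + 3*d^3) = -3*A^4 - 21 - 21*A^-4 - 3*A^-8
  A^-4 * (2 + 4*d^2) = 4 + 10*A^-4 + 4*A^-8
  A^-6 * (d) = -A^-4 - A^-8
Summing the groups: <K> = -A^12 + A^8 - A^4 + 2 - A^-4 + A^-8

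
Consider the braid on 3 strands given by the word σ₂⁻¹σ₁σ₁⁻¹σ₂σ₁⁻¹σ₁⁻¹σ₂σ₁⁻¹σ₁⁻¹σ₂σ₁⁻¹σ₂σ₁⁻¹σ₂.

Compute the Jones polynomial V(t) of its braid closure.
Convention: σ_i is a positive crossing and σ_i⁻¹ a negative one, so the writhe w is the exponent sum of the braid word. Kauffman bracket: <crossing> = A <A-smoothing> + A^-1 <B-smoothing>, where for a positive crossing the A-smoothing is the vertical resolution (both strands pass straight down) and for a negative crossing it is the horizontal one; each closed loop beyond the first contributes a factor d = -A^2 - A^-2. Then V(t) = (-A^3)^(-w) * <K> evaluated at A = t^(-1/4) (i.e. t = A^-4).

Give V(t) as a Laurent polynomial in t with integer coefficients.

The presented braid s2^-1 s1 s1^-1 s2 s1^-1 s1^-1 s2 s1^-1 s1^-1 s2 s1^-1 s2 s1^-1 s2 on 3 strands reduces by inverse Markov moves (closure unchanged at each step):
  Deconjugate: the word is γ·β·γ⁻¹ with γ = s2^-1 s1 (prefix) and γ⁻¹ = s1^-1 s2 (suffix); strip both.
Reduced to β = s1^-1 s2 s1^-1 s1^-1 s2 s1^-1 s1^-1 s2 s1^-1 s2 on 3 strands, 10 crossings.
Compute on β:
Braid: s1^-1 s2 s1^-1 s1^-1 s2 s1^-1 s1^-1 s2 s1^-1 s2 on 3 strands, 10 crossings.
Writhe w = (#positive) - (#negative) = 4 - 6 = -2.
Enumerate smoothing states for the bracket polynomial. There are 2^10 = 1024 states.
Each crossing splits two ways (0=vertical, 1=horizontal). The state's weight is A^(#A-smoothings - #B-smoothings) * d^(loops - 1).
Tabulate the states by total A-exponent and number of loops L (A-exp: L × count):
  A^10: L=7 ×1
  A^8: L=6 ×10
  A^6: L=5 ×45
  A^4: L=4 ×118, L=6 ×2
  A^2: L=3 ×193, L=5 ×17
  A^0: L=2 ×192, L=4 ×59, L=6 ×1
  A^-2: L=1 ×95, L=3 ×108, L=5 ×7
  A^-4: L=2 ×95, L=4 ×25
  A^-6: L=3 ×43, L=5 ×2
  A^-8: L=4 ×10
  A^-10: L=5 ×1
Each group contributes A^e * Σ count * d^(L-1):
Powers of d = -A^2 - A^-2: d^2 = A^4 + 2 + A^-4; d^3 = -A^6 - 3*A^2 - 3*A^-2 - A^-6; d^4 = A^8 + 4*A^4 + 6 + 4*A^-4 + A^-8; d^5 = -A^10 - 5*A^6 - 10*A^2 - 10*A^-2 - 5*A^-6 - A^-10; d^6 = A^12 + 6*A^8 + 15*A^4 + 20 + 15*A^-4 + 6*A^-8 + A^-12.
  A^10 * (d^6) = A^22 + 6*A^18 + 15*A^14 + 20*A^10 + 15*A^6 + 6*A^2 + A^-2
  A^8 * (10*d^5) = -10*A^18 - 50*A^14 - 100*A^10 - 100*A^6 - 50*A^2 - 10*A^-2
  A^6 * (45*d^4) = 45*A^14 + 180*A^10 + 270*A^6 + 180*A^2 + 45*A^-2
  A^4 * (118*d^3 + 2*d^5) = -2*A^14 - 128*A^10 - 374*A^6 - 374*A^2 - 128*A^-2 - 2*A^-6
  A^2 * (193*d^2 + 17*d^4) = 17*A^10 + 261*A^6 + 488*A^2 + 261*A^-2 + 17*A^-6
  A^0 * (192*d + 59*d^3 + d^5) = -A^10 - 64*A^6 - 379*A^2 - 379*A^-2 - 64*A^-6 - A^-10
  A^-2 * (95 + 108*d^2 + 7*d^4) = 7*A^6 + 136*A^2 + 353*A^-2 + 136*A^-6 + 7*A^-10
  A^-4 * (95*d + 25*d^3) = -25*A^2 - 170*A^-2 - 170*A^-6 - 25*A^-10
  A^-6 * (43*d^2 + 2*d^4) = 2*A^2 + 51*A^-2 + 98*A^-6 + 51*A^-10 + 2*A^-14
  A^-8 * (10*d^3) = -10*A^-2 - 30*A^-6 - 30*A^-10 - 10*A^-14
  A^-10 * (d^4) = A^-2 + 4*A^-6 + 6*A^-10 + 4*A^-14 + A^-18
Summing the groups: <K> = A^22 - 4*A^18 + 8*A^14 - 12*A^10 + 15*A^6 - 16*A^2 + 15*A^-2 - 11*A^-6 + 8*A^-10 - 4*A^-14 + A^-18
Normalise by the writhe: (-A^3)^(-w) = (-A^3)^(2) = A^6, so f(A) = A^6 * <K> = A^28 - 4*A^24 + 8*A^20 - 12*A^16 + 15*A^12 - 16*A^8 + 15*A^4 - 11 + 8*A^-4 - 4*A^-8 + A^-12.
Substitute A = t^(-1/4), i.e. A^e → t^(-e/4): V(t) = t^3 - 4*t^2 + 8*t - 11 + 15*t^-1 - 16*t^-2 + 15*t^-3 - 12*t^-4 + 8*t^-5 - 4*t^-6 + t^-7

Answer: t^3 - 4*t^2 + 8*t - 11 + 15*t^-1 - 16*t^-2 + 15*t^-3 - 12*t^-4 + 8*t^-5 - 4*t^-6 + t^-7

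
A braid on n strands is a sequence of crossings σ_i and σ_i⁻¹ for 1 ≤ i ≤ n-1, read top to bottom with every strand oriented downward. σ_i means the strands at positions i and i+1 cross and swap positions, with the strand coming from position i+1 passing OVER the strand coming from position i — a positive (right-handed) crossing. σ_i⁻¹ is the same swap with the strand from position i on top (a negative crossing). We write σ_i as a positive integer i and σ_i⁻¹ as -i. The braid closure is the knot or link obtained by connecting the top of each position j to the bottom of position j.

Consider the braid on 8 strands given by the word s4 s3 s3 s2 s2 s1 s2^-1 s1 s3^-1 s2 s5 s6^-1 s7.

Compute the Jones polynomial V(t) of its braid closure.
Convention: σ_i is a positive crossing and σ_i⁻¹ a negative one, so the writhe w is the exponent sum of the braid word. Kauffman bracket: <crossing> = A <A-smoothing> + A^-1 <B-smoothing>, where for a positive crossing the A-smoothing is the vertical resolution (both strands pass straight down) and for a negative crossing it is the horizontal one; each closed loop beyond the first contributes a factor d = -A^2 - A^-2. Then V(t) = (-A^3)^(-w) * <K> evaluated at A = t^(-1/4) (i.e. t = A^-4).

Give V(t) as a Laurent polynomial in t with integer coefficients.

-t^8 + t^7 - 2*t^6 + 3*t^5 - 2*t^4 + 3*t^3 - 2*t^2 + t

Derivation:
The presented braid s4 s3 s3 s2 s2 s1 s2^-1 s1 s3^-1 s2 s5 s6^-1 s7 on 8 strands reduces by inverse Markov moves (closure unchanged at each step):
  Destabilize: the word has the form β·s7 where s7 occurs only as the final letter (β ∈ B_7); drop it and the last strand → 7 strands.
  Destabilize: the word has the form β·s6^-1 where s6^-1 occurs only as the final letter (β ∈ B_6); drop it and the last strand → 6 strands.
  Destabilize: the word has the form β·s5 where s5 occurs only as the final letter (β ∈ B_5); drop it and the last strand → 5 strands.
Reduced to β = s4 s3 s3 s2 s2 s1 s2^-1 s1 s3^-1 s2 on 5 strands, 10 crossings.
Compute on β:
Braid: s4 s3 s3 s2 s2 s1 s2^-1 s1 s3^-1 s2 on 5 strands, 10 crossings.
Writhe w = (#positive) - (#negative) = 8 - 2 = 6.
Enumerate smoothing states for the bracket polynomial. There are 2^10 = 1024 states.
Each crossing splits two ways (0=vertical, 1=horizontal). The state's weight is A^(#A-smoothings - #B-smoothings) * d^(loops - 1).
Tabulate the states by total A-exponent and number of loops L (A-exp: L × count):
  A^10: L=3 ×1
  A^8: L=2 ×3, L=4 ×7
  A^6: L=1 ×2, L=3 ×29, L=5 ×14
  A^4: L=2 ×39, L=4 ×72, L=6 ×9
  A^2: L=1 ×17, L=3 ×137, L=5 ×54, L=7 ×2
  A^0: L=2 ×109, L=4 ×128, L=6 ×15
  A^-2: L=1 ×30, L=3 ×132, L=5 ×47, L=7 ×1
  A^-4: L=2 ×49, L=4 ×65, L=6 ×6
  A^-6: L=3 ×31, L=5 ×14
  A^-8: L=4 ×9, L=6 ×1
  A^-10: L=5 ×1
Each group contributes A^e * Σ count * d^(L-1):
Powers of d = -A^2 - A^-2: d^2 = A^4 + 2 + A^-4; d^3 = -A^6 - 3*A^2 - 3*A^-2 - A^-6; d^4 = A^8 + 4*A^4 + 6 + 4*A^-4 + A^-8; d^5 = -A^10 - 5*A^6 - 10*A^2 - 10*A^-2 - 5*A^-6 - A^-10; d^6 = A^12 + 6*A^8 + 15*A^4 + 20 + 15*A^-4 + 6*A^-8 + A^-12.
  A^10 * (d^2) = A^14 + 2*A^10 + A^6
  A^8 * (3*d + 7*d^3) = -7*A^14 - 24*A^10 - 24*A^6 - 7*A^2
  A^6 * (2 + 29*d^2 + 14*d^4) = 14*A^14 + 85*A^10 + 144*A^6 + 85*A^2 + 14*A^-2
  A^4 * (39*d + 72*d^3 + 9*d^5) = -9*A^14 - 117*A^10 - 345*A^6 - 345*A^2 - 117*A^-2 - 9*A^-6
  A^2 * (17 + 137*d^2 + 54*d^4 + 2*d^6) = 2*A^14 + 66*A^10 + 383*A^6 + 655*A^2 + 383*A^-2 + 66*A^-6 + 2*A^-10
  A^0 * (109*d + 128*d^3 + 15*d^5) = -15*A^10 - 203*A^6 - 643*A^2 - 643*A^-2 - 203*A^-6 - 15*A^-10
  A^-2 * (30 + 132*d^2 + 47*d^4 + d^6) = A^10 + 53*A^6 + 335*A^2 + 596*A^-2 + 335*A^-6 + 53*A^-10 + A^-14
  A^-4 * (49*d + 65*d^3 + 6*d^5) = -6*A^6 - 95*A^2 - 304*A^-2 - 304*A^-6 - 95*A^-10 - 6*A^-14
  A^-6 * (31*d^2 + 14*d^4) = 14*A^2 + 87*A^-2 + 146*A^-6 + 87*A^-10 + 14*A^-14
  A^-8 * (9*d^3 + d^5) = -A^2 - 14*A^-2 - 37*A^-6 - 37*A^-10 - 14*A^-14 - A^-18
  A^-10 * (d^4) = A^-2 + 4*A^-6 + 6*A^-10 + 4*A^-14 + A^-18
Summing the groups: <K> = A^14 - 2*A^10 + 3*A^6 - 2*A^2 + 3*A^-2 - 2*A^-6 + A^-10 - A^-14
Normalise by the writhe: (-A^3)^(-w) = (-A^3)^(-6) = A^-18, so f(A) = A^-18 * <K> = A^-4 - 2*A^-8 + 3*A^-12 - 2*A^-16 + 3*A^-20 - 2*A^-24 + A^-28 - A^-32.
Substitute A = t^(-1/4), i.e. A^e → t^(-e/4): V(t) = -t^8 + t^7 - 2*t^6 + 3*t^5 - 2*t^4 + 3*t^3 - 2*t^2 + t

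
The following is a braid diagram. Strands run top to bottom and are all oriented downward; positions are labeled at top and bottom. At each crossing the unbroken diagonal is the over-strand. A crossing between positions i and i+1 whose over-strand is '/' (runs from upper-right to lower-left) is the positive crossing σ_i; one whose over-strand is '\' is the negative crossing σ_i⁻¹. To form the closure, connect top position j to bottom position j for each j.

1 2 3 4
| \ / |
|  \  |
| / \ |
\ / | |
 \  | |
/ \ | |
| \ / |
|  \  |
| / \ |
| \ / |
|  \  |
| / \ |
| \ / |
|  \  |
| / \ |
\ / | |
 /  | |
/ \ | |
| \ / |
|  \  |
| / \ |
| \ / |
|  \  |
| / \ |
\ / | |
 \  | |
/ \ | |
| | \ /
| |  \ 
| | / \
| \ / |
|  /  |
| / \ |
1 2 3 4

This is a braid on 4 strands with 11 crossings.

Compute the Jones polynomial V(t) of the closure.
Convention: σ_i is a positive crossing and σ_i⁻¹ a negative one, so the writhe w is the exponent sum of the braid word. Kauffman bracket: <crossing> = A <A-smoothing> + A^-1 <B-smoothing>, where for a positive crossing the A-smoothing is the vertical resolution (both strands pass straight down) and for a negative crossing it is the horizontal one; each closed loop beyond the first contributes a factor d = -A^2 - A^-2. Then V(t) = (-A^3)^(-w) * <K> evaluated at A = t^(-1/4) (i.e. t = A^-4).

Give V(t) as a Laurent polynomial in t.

Reading the diagram top to bottom ('/'-over between positions i,i+1 = s_i, '\'-over = s_i^-1): braid word = s2^-1 s1^-1 s2^-1 s2^-1 s2^-1 s1 s2^-1 s2^-1 s1^-1 s3^-1 s2.
The presented braid s2^-1 s1^-1 s2^-1 s2^-1 s2^-1 s1 s2^-1 s2^-1 s1^-1 s3^-1 s2 on 4 strands reduces by inverse Markov moves (closure unchanged at each step):
  Deconjugate: the word is γ·β·γ⁻¹ with γ = s2^-1 (prefix) and γ⁻¹ = s2 (suffix); strip both.
  Destabilize: the word has the form β·s3^-1 where s3^-1 occurs only as the final letter (β ∈ B_3); drop it and the last strand → 3 strands.
Reduced to β = s1^-1 s2^-1 s2^-1 s2^-1 s1 s2^-1 s2^-1 s1^-1 on 3 strands, 8 crossings.
Compute on β:
Braid: s1^-1 s2^-1 s2^-1 s2^-1 s1 s2^-1 s2^-1 s1^-1 on 3 strands, 8 crossings.
Writhe w = (#positive) - (#negative) = 1 - 7 = -6.
Computing the Kauffman bracket via state sum. There are 2^8 = 256 states.
For each crossing: s=0 is the vertical smoothing, s=1 horizontal. Crossing k contributes A^(sign_k * (1 - 2*s_k)); loop factor d = -A^2 - A^-2.
Tabulate the states by total A-exponent and number of loops L (A-exp: L × count):
  A^8: L=6 ×1
  A^6: L=5 ×8
  A^4: L=4 ×27, L=6 ×1
  A^2: L=3 ×49, L=5 ×7
  A^0: L=2 ×49, L=4 ×21
  A^-2: L=1 ×22, L=3 ×34
  A^-4: L=2 ×27, L=4 ×1
  A^-6: L=1 ×5, L=3 ×3
  A^-8: L=2 ×1
Each group contributes A^e * Σ count * d^(L-1):
Powers of d = -A^2 - A^-2: d^2 = A^4 + 2 + A^-4; d^3 = -A^6 - 3*A^2 - 3*A^-2 - A^-6; d^4 = A^8 + 4*A^4 + 6 + 4*A^-4 + A^-8; d^5 = -A^10 - 5*A^6 - 10*A^2 - 10*A^-2 - 5*A^-6 - A^-10.
  A^8 * (d^5) = -A^18 - 5*A^14 - 10*A^10 - 10*A^6 - 5*A^2 - A^-2
  A^6 * (8*d^4) = 8*A^14 + 32*A^10 + 48*A^6 + 32*A^2 + 8*A^-2
  A^4 * (27*d^3 + d^5) = -A^14 - 32*A^10 - 91*A^6 - 91*A^2 - 32*A^-2 - A^-6
  A^2 * (49*d^2 + 7*d^4) = 7*A^10 + 77*A^6 + 140*A^2 + 77*A^-2 + 7*A^-6
  A^0 * (49*d + 21*d^3) = -21*A^6 - 112*A^2 - 112*A^-2 - 21*A^-6
  A^-2 * (22 + 34*d^2) = 34*A^2 + 90*A^-2 + 34*A^-6
  A^-4 * (27*d + d^3) = -A^2 - 30*A^-2 - 30*A^-6 - A^-10
  A^-6 * (5 + 3*d^2) = 3*A^-2 + 11*A^-6 + 3*A^-10
  A^-8 * (d) = -A^-6 - A^-10
Summing the groups: <K> = -A^18 + 2*A^14 - 3*A^10 + 3*A^6 - 3*A^2 + 3*A^-2 - A^-6 + A^-10
Normalise by the writhe: (-A^3)^(-w) = (-A^3)^(6) = A^18, so f(A) = A^18 * <K> = -A^36 + 2*A^32 - 3*A^28 + 3*A^24 - 3*A^20 + 3*A^16 - A^12 + A^8.
Substitute A = t^(-1/4), i.e. A^e → t^(-e/4): V(t) = t^-2 - t^-3 + 3*t^-4 - 3*t^-5 + 3*t^-6 - 3*t^-7 + 2*t^-8 - t^-9

Answer: t^-2 - t^-3 + 3*t^-4 - 3*t^-5 + 3*t^-6 - 3*t^-7 + 2*t^-8 - t^-9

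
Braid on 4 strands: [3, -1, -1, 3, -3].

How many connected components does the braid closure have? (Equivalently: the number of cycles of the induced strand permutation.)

3

Derivation:
Track the strand permutation on 4 strands, starting from identity.
  step 1: s3 swaps positions 3,4 -> [1 2 4 3]
  step 2: s1^-1 swaps positions 1,2 -> [2 1 4 3]
  step 3: s1^-1 swaps positions 1,2 -> [1 2 4 3]
  step 4: s3 swaps positions 3,4 -> [1 2 3 4]
  step 5: s3^-1 swaps positions 3,4 -> [1 2 4 3]
Final permutation (position -> original strand): [1 2 4 3]
Closure components = cycle count of this permutation = 3.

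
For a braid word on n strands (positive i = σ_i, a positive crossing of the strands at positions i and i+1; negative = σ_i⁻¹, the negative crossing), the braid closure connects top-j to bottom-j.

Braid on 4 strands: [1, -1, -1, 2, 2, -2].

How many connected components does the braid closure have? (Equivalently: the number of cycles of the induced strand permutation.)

Track the strand permutation on 4 strands, starting from identity.
  step 1: s1 swaps positions 1,2 -> [2 1 3 4]
  step 2: s1^-1 swaps positions 1,2 -> [1 2 3 4]
  step 3: s1^-1 swaps positions 1,2 -> [2 1 3 4]
  step 4: s2 swaps positions 2,3 -> [2 3 1 4]
  step 5: s2 swaps positions 2,3 -> [2 1 3 4]
  step 6: s2^-1 swaps positions 2,3 -> [2 3 1 4]
Final permutation (position -> original strand): [2 3 1 4]
Closure components = cycle count of this permutation = 2.

Answer: 2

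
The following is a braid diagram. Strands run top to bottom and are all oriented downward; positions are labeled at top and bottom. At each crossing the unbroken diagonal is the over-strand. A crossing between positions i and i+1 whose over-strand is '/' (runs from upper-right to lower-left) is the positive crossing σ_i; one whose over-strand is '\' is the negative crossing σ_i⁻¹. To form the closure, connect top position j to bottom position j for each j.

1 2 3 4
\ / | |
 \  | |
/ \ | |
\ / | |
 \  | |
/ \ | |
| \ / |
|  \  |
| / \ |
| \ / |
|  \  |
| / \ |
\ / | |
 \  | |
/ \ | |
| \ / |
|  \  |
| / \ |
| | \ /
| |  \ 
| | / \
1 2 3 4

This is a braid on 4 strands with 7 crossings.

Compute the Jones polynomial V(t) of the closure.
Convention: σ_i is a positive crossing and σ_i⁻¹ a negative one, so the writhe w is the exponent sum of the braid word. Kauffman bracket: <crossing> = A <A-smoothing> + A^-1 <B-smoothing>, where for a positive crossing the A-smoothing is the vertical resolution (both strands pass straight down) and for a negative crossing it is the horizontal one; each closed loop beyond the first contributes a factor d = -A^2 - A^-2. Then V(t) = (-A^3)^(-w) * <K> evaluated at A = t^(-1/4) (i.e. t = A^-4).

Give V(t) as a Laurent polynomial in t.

Reading the diagram top to bottom ('/'-over between positions i,i+1 = s_i, '\'-over = s_i^-1): braid word = s1^-1 s1^-1 s2^-1 s2^-1 s1^-1 s2^-1 s3^-1.
The presented braid s1^-1 s1^-1 s2^-1 s2^-1 s1^-1 s2^-1 s3^-1 on 4 strands reduces by inverse Markov moves (closure unchanged at each step):
  Destabilize: the word has the form β·s3^-1 where s3^-1 occurs only as the final letter (β ∈ B_3); drop it and the last strand → 3 strands.
Reduced to β = s1^-1 s1^-1 s2^-1 s2^-1 s1^-1 s2^-1 on 3 strands, 6 crossings.
Compute on β:
Braid: s1^-1 s1^-1 s2^-1 s2^-1 s1^-1 s2^-1 on 3 strands, 6 crossings.
Writhe w = (#positive) - (#negative) = 0 - 6 = -6.
State-sum expansion of <K>. There are 2^6 = 64 states.
For each crossing: s=0 is the vertical smoothing, s=1 horizontal. Crossing k contributes A^(sign_k * (1 - 2*s_k)); loop factor d = -A^2 - A^-2.
Tabulate the states by total A-exponent and number of loops L (A-exp: L × count):
  A^6: L=3 ×1
  A^4: L=2 ×4, L=4 ×2
  A^2: L=1 ×4, L=3 ×11
  A^0: L=2 ×18, L=4 ×2
  A^-2: L=1 ×9, L=3 ×6
  A^-4: L=2 ×6
  A^-6: L=3 ×1
Each group contributes A^e * Σ count * d^(L-1):
Powers of d = -A^2 - A^-2: d^2 = A^4 + 2 + A^-4; d^3 = -A^6 - 3*A^2 - 3*A^-2 - A^-6.
  A^6 * (d^2) = A^10 + 2*A^6 + A^2
  A^4 * (4*d + 2*d^3) = -2*A^10 - 10*A^6 - 10*A^2 - 2*A^-2
  A^2 * (4 + 11*d^2) = 11*A^6 + 26*A^2 + 11*A^-2
  A^0 * (18*d + 2*d^3) = -2*A^6 - 24*A^2 - 24*A^-2 - 2*A^-6
  A^-2 * (9 + 6*d^2) = 6*A^2 + 21*A^-2 + 6*A^-6
  A^-4 * (6*d) = -6*A^-2 - 6*A^-6
  A^-6 * (d^2) = A^-2 + 2*A^-6 + A^-10
Summing the groups: <K> = -A^10 + A^6 - A^2 + A^-2 + A^-10
Normalise by the writhe: (-A^3)^(-w) = (-A^3)^(6) = A^18, so f(A) = A^18 * <K> = -A^28 + A^24 - A^20 + A^16 + A^8.
Substitute A = t^(-1/4), i.e. A^e → t^(-e/4): V(t) = t^-2 + t^-4 - t^-5 + t^-6 - t^-7

Answer: t^-2 + t^-4 - t^-5 + t^-6 - t^-7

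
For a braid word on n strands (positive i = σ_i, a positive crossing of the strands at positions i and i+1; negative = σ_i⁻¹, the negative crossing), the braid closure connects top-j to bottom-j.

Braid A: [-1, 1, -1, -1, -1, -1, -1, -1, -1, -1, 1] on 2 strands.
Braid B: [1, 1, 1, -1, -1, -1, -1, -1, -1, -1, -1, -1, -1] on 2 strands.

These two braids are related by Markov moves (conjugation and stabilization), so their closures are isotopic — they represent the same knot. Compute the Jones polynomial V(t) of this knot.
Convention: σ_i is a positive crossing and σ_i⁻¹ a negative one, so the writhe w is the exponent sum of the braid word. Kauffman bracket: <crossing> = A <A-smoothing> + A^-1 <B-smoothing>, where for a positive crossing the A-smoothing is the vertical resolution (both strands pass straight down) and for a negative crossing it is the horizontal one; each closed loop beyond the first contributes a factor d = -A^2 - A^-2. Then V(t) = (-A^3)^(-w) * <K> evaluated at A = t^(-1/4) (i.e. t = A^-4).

Markov-equivalent braids have isotopic closures, hence identical knot invariants. Strip the Markov moves from each word to reach a common short braid β, then compute V(t) once on β.
Braid A: s1^-1 s1 s1^-1 s1^-1 s1^-1 s1^-1 s1^-1 s1^-1 s1^-1 s1^-1 s1 on 2 strands reduces by inverse Markov moves (closure unchanged at each step):
  Deconjugate: the word is γ·β·γ⁻¹ with γ = s1^-1 s1 (prefix) and γ⁻¹ = s1^-1 s1 (suffix); strip both.
Reduced to β = s1^-1 s1^-1 s1^-1 s1^-1 s1^-1 s1^-1 s1^-1 on 2 strands, 7 crossings.
Braid B: s1 s1 s1 s1^-1 s1^-1 s1^-1 s1^-1 s1^-1 s1^-1 s1^-1 s1^-1 s1^-1 s1^-1 on 2 strands reduces by inverse Markov moves (closure unchanged at each step):
  Deconjugate: the word is γ·β·γ⁻¹ with γ = s1 s1 (prefix) and γ⁻¹ = s1^-1 s1^-1 (suffix); strip both.
  Deconjugate: the word is γ·β·γ⁻¹ with γ = s1 (prefix) and γ⁻¹ = s1^-1 (suffix); strip both.
Reduced to β = s1^-1 s1^-1 s1^-1 s1^-1 s1^-1 s1^-1 s1^-1 on 2 strands, 7 crossings.
Both give the same β = s1^-1 s1^-1 s1^-1 s1^-1 s1^-1 s1^-1 s1^-1 on 2 strands, so one state sum suffices:
Braid: s1^-1 s1^-1 s1^-1 s1^-1 s1^-1 s1^-1 s1^-1 on 2 strands, 7 crossings.
Writhe w = (#positive) - (#negative) = 0 - 7 = -7.
Computing the Kauffman bracket via state sum. There are 2^7 = 128 states.
Each crossing splits two ways (0=vertical, 1=horizontal). The state's weight is A^(#A-smoothings - #B-smoothings) * d^(loops - 1).
Tabulate the states by total A-exponent and number of loops L (A-exp: L × count):
  A^7: L=7 ×1
  A^5: L=6 ×7
  A^3: L=5 ×21
  A^1: L=4 ×35
  A^-1: L=3 ×35
  A^-3: L=2 ×21
  A^-5: L=1 ×7
  A^-7: L=2 ×1
Each group contributes A^e * Σ count * d^(L-1):
Powers of d = -A^2 - A^-2: d^2 = A^4 + 2 + A^-4; d^3 = -A^6 - 3*A^2 - 3*A^-2 - A^-6; d^4 = A^8 + 4*A^4 + 6 + 4*A^-4 + A^-8; d^5 = -A^10 - 5*A^6 - 10*A^2 - 10*A^-2 - 5*A^-6 - A^-10; d^6 = A^12 + 6*A^8 + 15*A^4 + 20 + 15*A^-4 + 6*A^-8 + A^-12.
  A^7 * (d^6) = A^19 + 6*A^15 + 15*A^11 + 20*A^7 + 15*A^3 + 6*A^-1 + A^-5
  A^5 * (7*d^5) = -7*A^15 - 35*A^11 - 70*A^7 - 70*A^3 - 35*A^-1 - 7*A^-5
  A^3 * (21*d^4) = 21*A^11 + 84*A^7 + 126*A^3 + 84*A^-1 + 21*A^-5
  A^1 * (35*d^3) = -35*A^7 - 105*A^3 - 105*A^-1 - 35*A^-5
  A^-1 * (35*d^2) = 35*A^3 + 70*A^-1 + 35*A^-5
  A^-3 * (21*d) = -21*A^-1 - 21*A^-5
  A^-5 * (7) = 7*A^-5
  A^-7 * (d) = -A^-5 - A^-9
Summing the groups: <K> = A^19 - A^15 + A^11 - A^7 + A^3 - A^-1 - A^-9
Normalise by the writhe: (-A^3)^(-w) = (-A^3)^(7) = -A^21, so f(A) = -A^21 * <K> = -A^40 + A^36 - A^32 + A^28 - A^24 + A^20 + A^12.
Substitute A = t^(-1/4), i.e. A^e → t^(-e/4): V(t) = t^-3 + t^-5 - t^-6 + t^-7 - t^-8 + t^-9 - t^-10

Answer: t^-3 + t^-5 - t^-6 + t^-7 - t^-8 + t^-9 - t^-10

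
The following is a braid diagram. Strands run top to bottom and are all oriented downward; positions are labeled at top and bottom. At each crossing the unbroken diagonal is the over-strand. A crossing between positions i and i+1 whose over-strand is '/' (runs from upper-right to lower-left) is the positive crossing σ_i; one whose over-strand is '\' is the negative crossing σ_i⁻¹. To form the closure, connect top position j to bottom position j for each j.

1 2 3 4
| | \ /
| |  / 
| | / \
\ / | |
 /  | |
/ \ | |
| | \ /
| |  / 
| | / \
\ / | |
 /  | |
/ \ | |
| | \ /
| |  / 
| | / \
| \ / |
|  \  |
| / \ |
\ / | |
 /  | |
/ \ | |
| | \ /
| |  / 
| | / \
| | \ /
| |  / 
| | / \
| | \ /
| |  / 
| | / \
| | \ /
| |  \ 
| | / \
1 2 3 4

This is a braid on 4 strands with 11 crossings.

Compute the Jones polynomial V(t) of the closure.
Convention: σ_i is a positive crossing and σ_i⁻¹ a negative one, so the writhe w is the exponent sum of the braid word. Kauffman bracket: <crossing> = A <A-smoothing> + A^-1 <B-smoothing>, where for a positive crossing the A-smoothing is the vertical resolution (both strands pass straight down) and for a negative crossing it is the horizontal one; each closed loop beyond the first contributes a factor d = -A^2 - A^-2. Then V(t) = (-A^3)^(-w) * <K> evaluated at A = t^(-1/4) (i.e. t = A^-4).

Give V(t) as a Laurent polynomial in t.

t^11 - 2*t^10 + 2*t^9 - 3*t^8 + 2*t^7 - 2*t^6 + 2*t^5 + t^3

Derivation:
Reading the diagram top to bottom ('/'-over between positions i,i+1 = s_i, '\'-over = s_i^-1): braid word = s3 s1 s3 s1 s3 s2^-1 s1 s3 s3 s3 s3^-1.
The presented braid s3 s1 s3 s1 s3 s2^-1 s1 s3 s3 s3 s3^-1 on 4 strands reduces by inverse Markov moves (closure unchanged at each step):
  Deconjugate: the word is γ·β·γ⁻¹ with γ = s3 (prefix) and γ⁻¹ = s3^-1 (suffix); strip both.
Reduced to β = s1 s3 s1 s3 s2^-1 s1 s3 s3 s3 on 4 strands, 9 crossings.
Compute on β:
Braid: s1 s3 s1 s3 s2^-1 s1 s3 s3 s3 on 4 strands, 9 crossings.
Writhe w = (#positive) - (#negative) = 8 - 1 = 7.
State-sum expansion of <K>. There are 2^9 = 512 states.
For each crossing: s=0 is the vertical smoothing, s=1 horizontal. Crossing k contributes A^(sign_k * (1 - 2*s_k)); loop factor d = -A^2 - A^-2.
Tabulate the states by total A-exponent and number of loops L (A-exp: L × count):
  A^9: L=3 ×1
  A^7: L=2 ×8, L=4 ×1
  A^5: L=1 ×15, L=3 ×21
  A^3: L=2 ×60, L=4 ×24
  A^1: L=3 ×110, L=5 ×16
  A^-1: L=4 ×120, L=6 ×6
  A^-3: L=5 ×83, L=7 ×1
  A^-5: L=6 ×36
  A^-7: L=7 ×9
  A^-9: L=8 ×1
Each group contributes A^e * Σ count * d^(L-1):
Powers of d = -A^2 - A^-2: d^2 = A^4 + 2 + A^-4; d^3 = -A^6 - 3*A^2 - 3*A^-2 - A^-6; d^4 = A^8 + 4*A^4 + 6 + 4*A^-4 + A^-8; d^5 = -A^10 - 5*A^6 - 10*A^2 - 10*A^-2 - 5*A^-6 - A^-10; d^6 = A^12 + 6*A^8 + 15*A^4 + 20 + 15*A^-4 + 6*A^-8 + A^-12; d^7 = -A^14 - 7*A^10 - 21*A^6 - 35*A^2 - 35*A^-2 - 21*A^-6 - 7*A^-10 - A^-14.
  A^9 * (d^2) = A^13 + 2*A^9 + A^5
  A^7 * (8*d + d^3) = -A^13 - 11*A^9 - 11*A^5 - A
  A^5 * (15 + 21*d^2) = 21*A^9 + 57*A^5 + 21*A
  A^3 * (60*d + 24*d^3) = -24*A^9 - 132*A^5 - 132*A - 24*A^-3
  A^1 * (110*d^2 + 16*d^4) = 16*A^9 + 174*A^5 + 316*A + 174*A^-3 + 16*A^-7
  A^-1 * (120*d^3 + 6*d^5) = -6*A^9 - 150*A^5 - 420*A - 420*A^-3 - 150*A^-7 - 6*A^-11
  A^-3 * (83*d^4 + d^6) = A^9 + 89*A^5 + 347*A + 518*A^-3 + 347*A^-7 + 89*A^-11 + A^-15
  A^-5 * (36*d^5) = -36*A^5 - 180*A - 360*A^-3 - 360*A^-7 - 180*A^-11 - 36*A^-15
  A^-7 * (9*d^6) = 9*A^5 + 54*A + 135*A^-3 + 180*A^-7 + 135*A^-11 + 54*A^-15 + 9*A^-19
  A^-9 * (d^7) = -A^5 - 7*A - 21*A^-3 - 35*A^-7 - 35*A^-11 - 21*A^-15 - 7*A^-19 - A^-23
Summing the groups: <K> = -A^9 - 2*A + 2*A^-3 - 2*A^-7 + 3*A^-11 - 2*A^-15 + 2*A^-19 - A^-23
Normalise by the writhe: (-A^3)^(-w) = (-A^3)^(-7) = -A^-21, so f(A) = -A^-21 * <K> = A^-12 + 2*A^-20 - 2*A^-24 + 2*A^-28 - 3*A^-32 + 2*A^-36 - 2*A^-40 + A^-44.
Substitute A = t^(-1/4), i.e. A^e → t^(-e/4): V(t) = t^11 - 2*t^10 + 2*t^9 - 3*t^8 + 2*t^7 - 2*t^6 + 2*t^5 + t^3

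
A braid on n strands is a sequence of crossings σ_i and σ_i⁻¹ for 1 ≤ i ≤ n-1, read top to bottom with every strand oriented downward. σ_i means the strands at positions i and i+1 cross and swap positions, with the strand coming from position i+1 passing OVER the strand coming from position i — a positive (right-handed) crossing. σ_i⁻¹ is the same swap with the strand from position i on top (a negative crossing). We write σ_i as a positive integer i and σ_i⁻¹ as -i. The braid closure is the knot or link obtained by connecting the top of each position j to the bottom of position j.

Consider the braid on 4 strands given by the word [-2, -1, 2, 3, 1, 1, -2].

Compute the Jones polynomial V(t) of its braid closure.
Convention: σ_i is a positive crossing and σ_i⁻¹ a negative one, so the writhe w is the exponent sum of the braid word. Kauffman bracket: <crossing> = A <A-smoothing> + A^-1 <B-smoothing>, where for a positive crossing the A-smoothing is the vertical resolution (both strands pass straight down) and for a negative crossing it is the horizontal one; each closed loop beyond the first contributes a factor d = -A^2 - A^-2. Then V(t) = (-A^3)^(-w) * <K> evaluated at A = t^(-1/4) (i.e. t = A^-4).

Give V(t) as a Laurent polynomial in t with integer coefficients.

Braid: s2^-1 s1^-1 s2 s3 s1 s1 s2^-1 on 4 strands, 7 crossings.
Writhe w = (#positive) - (#negative) = 4 - 3 = 1.
Enumerate smoothing states for the bracket polynomial. There are 2^7 = 128 states.
Each crossing splits two ways (0=vertical, 1=horizontal). The state's weight is A^(#A-smoothings - #B-smoothings) * d^(loops - 1).
Tabulate the states by total A-exponent and number of loops L (A-exp: L × count):
  A^7: L=3 ×1
  A^5: L=2 ×3, L=4 ×4
  A^3: L=1 ×2, L=3 ×17, L=5 ×2
  A^1: L=2 ×22, L=4 ×13
  A^-1: L=1 ×9, L=3 ×24, L=5 ×2
  A^-3: L=2 ×15, L=4 ×6
  A^-5: L=1 ×2, L=3 ×5
  A^-7: L=2 ×1
Each group contributes A^e * Σ count * d^(L-1):
Powers of d = -A^2 - A^-2: d^2 = A^4 + 2 + A^-4; d^3 = -A^6 - 3*A^2 - 3*A^-2 - A^-6; d^4 = A^8 + 4*A^4 + 6 + 4*A^-4 + A^-8.
  A^7 * (d^2) = A^11 + 2*A^7 + A^3
  A^5 * (3*d + 4*d^3) = -4*A^11 - 15*A^7 - 15*A^3 - 4*A^-1
  A^3 * (2 + 17*d^2 + 2*d^4) = 2*A^11 + 25*A^7 + 48*A^3 + 25*A^-1 + 2*A^-5
  A^1 * (22*d + 13*d^3) = -13*A^7 - 61*A^3 - 61*A^-1 - 13*A^-5
  A^-1 * (9 + 24*d^2 + 2*d^4) = 2*A^7 + 32*A^3 + 69*A^-1 + 32*A^-5 + 2*A^-9
  A^-3 * (15*d + 6*d^3) = -6*A^3 - 33*A^-1 - 33*A^-5 - 6*A^-9
  A^-5 * (2 + 5*d^2) = 5*A^-1 + 12*A^-5 + 5*A^-9
  A^-7 * (d) = -A^-5 - A^-9
Summing the groups: <K> = -A^11 + A^7 - A^3 + A^-1 - A^-5
Normalise by the writhe: (-A^3)^(-w) = (-A^3)^(-1) = -A^-3, so f(A) = -A^-3 * <K> = A^8 - A^4 + 1 - A^-4 + A^-8.
Substitute A = t^(-1/4), i.e. A^e → t^(-e/4): V(t) = t^2 - t + 1 - t^-1 + t^-2

Answer: t^2 - t + 1 - t^-1 + t^-2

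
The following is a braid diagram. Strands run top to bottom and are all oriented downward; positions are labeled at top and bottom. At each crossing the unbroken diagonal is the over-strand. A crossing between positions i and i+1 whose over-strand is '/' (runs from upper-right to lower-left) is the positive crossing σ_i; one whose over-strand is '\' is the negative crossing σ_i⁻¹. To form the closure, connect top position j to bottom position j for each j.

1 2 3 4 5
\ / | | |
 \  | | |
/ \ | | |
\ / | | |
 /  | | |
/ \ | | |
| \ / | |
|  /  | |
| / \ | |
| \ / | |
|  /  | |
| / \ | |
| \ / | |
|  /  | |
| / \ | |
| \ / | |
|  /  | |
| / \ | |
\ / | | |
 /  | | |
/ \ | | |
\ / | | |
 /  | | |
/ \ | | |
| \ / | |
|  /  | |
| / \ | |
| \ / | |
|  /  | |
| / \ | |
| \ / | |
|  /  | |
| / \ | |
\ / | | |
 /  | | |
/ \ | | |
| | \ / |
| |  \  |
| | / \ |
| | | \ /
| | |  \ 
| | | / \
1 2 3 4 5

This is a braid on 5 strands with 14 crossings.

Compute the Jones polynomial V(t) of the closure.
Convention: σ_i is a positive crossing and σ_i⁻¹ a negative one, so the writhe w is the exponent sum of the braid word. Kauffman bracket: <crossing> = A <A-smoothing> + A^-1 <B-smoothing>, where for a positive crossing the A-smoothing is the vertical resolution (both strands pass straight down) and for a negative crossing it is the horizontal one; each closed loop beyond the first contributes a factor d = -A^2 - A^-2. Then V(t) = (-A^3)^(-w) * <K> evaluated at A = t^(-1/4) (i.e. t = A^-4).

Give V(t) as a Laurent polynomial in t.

Reading the diagram top to bottom ('/'-over between positions i,i+1 = s_i, '\'-over = s_i^-1): braid word = s1^-1 s1 s2 s2 s2 s2 s1 s1 s2 s2 s2 s1 s3^-1 s4^-1.
The presented braid s1^-1 s1 s2 s2 s2 s2 s1 s1 s2 s2 s2 s1 s3^-1 s4^-1 on 5 strands reduces by inverse Markov moves (closure unchanged at each step):
  Destabilize: the word has the form β·s4^-1 where s4^-1 occurs only as the final letter (β ∈ B_4); drop it and the last strand → 4 strands.
  Destabilize: the word has the form β·s3^-1 where s3^-1 occurs only as the final letter (β ∈ B_3); drop it and the last strand → 3 strands.
  Deconjugate: the word is γ·β·γ⁻¹ with γ = s1^-1 (prefix) and γ⁻¹ = s1 (suffix); strip both.
Reduced to β = s1 s2 s2 s2 s2 s1 s1 s2 s2 s2 on 3 strands, 10 crossings.
Compute on β:
Braid: s1 s2 s2 s2 s2 s1 s1 s2 s2 s2 on 3 strands, 10 crossings.
Writhe w = (#positive) - (#negative) = 10 - 0 = 10.
Computing the Kauffman bracket via state sum. There are 2^10 = 1024 states.
Smooth each crossing (0=||, 1=⌣⌢); contribution A^(Σ sign_k(1-2s_k)) * d^(L-1).
Tabulate the states by total A-exponent and number of loops L (A-exp: L × count):
  A^10: L=3 ×1
  A^8: L=2 ×10
  A^6: L=1 ×21, L=3 ×24
  A^4: L=2 ×84, L=4 ×36
  A^2: L=1 ×24, L=3 ×151, L=5 ×35
  A^0: L=2 ×72, L=4 ×159, L=6 ×21
  A^-2: L=3 ×98, L=5 ×105, L=7 ×7
  A^-4: L=4 ×76, L=6 ×43, L=8 ×1
  A^-6: L=5 ×35, L=7 ×10
  A^-8: L=6 ×9, L=8 ×1
  A^-10: L=7 ×1
Each group contributes A^e * Σ count * d^(L-1):
Powers of d = -A^2 - A^-2: d^2 = A^4 + 2 + A^-4; d^3 = -A^6 - 3*A^2 - 3*A^-2 - A^-6; d^4 = A^8 + 4*A^4 + 6 + 4*A^-4 + A^-8; d^5 = -A^10 - 5*A^6 - 10*A^2 - 10*A^-2 - 5*A^-6 - A^-10; d^6 = A^12 + 6*A^8 + 15*A^4 + 20 + 15*A^-4 + 6*A^-8 + A^-12; d^7 = -A^14 - 7*A^10 - 21*A^6 - 35*A^2 - 35*A^-2 - 21*A^-6 - 7*A^-10 - A^-14.
  A^10 * (d^2) = A^14 + 2*A^10 + A^6
  A^8 * (10*d) = -10*A^10 - 10*A^6
  A^6 * (21 + 24*d^2) = 24*A^10 + 69*A^6 + 24*A^2
  A^4 * (84*d + 36*d^3) = -36*A^10 - 192*A^6 - 192*A^2 - 36*A^-2
  A^2 * (24 + 151*d^2 + 35*d^4) = 35*A^10 + 291*A^6 + 536*A^2 + 291*A^-2 + 35*A^-6
  A^0 * (72*d + 159*d^3 + 21*d^5) = -21*A^10 - 264*A^6 - 759*A^2 - 759*A^-2 - 264*A^-6 - 21*A^-10
  A^-2 * (98*d^2 + 105*d^4 + 7*d^6) = 7*A^10 + 147*A^6 + 623*A^2 + 966*A^-2 + 623*A^-6 + 147*A^-10 + 7*A^-14
  A^-4 * (76*d^3 + 43*d^5 + d^7) = -A^10 - 50*A^6 - 312*A^2 - 693*A^-2 - 693*A^-6 - 312*A^-10 - 50*A^-14 - A^-18
  A^-6 * (35*d^4 + 10*d^6) = 10*A^6 + 95*A^2 + 290*A^-2 + 410*A^-6 + 290*A^-10 + 95*A^-14 + 10*A^-18
  A^-8 * (9*d^5 + d^7) = -A^6 - 16*A^2 - 66*A^-2 - 125*A^-6 - 125*A^-10 - 66*A^-14 - 16*A^-18 - A^-22
  A^-10 * (d^6) = A^2 + 6*A^-2 + 15*A^-6 + 20*A^-10 + 15*A^-14 + 6*A^-18 + A^-22
Summing the groups: <K> = A^14 + A^6 - A^-2 + A^-6 - A^-10 + A^-14 - A^-18
Normalise by the writhe: (-A^3)^(-w) = (-A^3)^(-10) = A^-30, so f(A) = A^-30 * <K> = A^-16 + A^-24 - A^-32 + A^-36 - A^-40 + A^-44 - A^-48.
Substitute A = t^(-1/4), i.e. A^e → t^(-e/4): V(t) = -t^12 + t^11 - t^10 + t^9 - t^8 + t^6 + t^4

Answer: -t^12 + t^11 - t^10 + t^9 - t^8 + t^6 + t^4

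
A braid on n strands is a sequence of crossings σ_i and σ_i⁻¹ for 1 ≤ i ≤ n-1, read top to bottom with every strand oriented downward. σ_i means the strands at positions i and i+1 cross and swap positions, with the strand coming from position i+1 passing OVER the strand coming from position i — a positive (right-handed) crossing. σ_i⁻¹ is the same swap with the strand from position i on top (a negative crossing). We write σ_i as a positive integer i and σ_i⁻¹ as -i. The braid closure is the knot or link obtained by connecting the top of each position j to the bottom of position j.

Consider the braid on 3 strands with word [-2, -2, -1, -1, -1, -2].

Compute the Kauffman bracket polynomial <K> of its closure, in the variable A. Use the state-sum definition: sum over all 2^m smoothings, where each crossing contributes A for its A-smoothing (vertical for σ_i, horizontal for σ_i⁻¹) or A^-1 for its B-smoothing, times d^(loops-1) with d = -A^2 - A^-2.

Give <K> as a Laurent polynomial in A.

A^14 - 2*A^10 + A^6 - 2*A^2 + 2*A^-2 + A^-10

Derivation:
Braid: s2^-1 s2^-1 s1^-1 s1^-1 s1^-1 s2^-1 on 3 strands, 6 crossings.
Writhe w = (#positive) - (#negative) = 0 - 6 = -6.
State-sum expansion of <K>. There are 2^6 = 64 states.
For each crossing: s=0 is the vertical smoothing, s=1 horizontal. Crossing k contributes A^(sign_k * (1 - 2*s_k)); loop factor d = -A^2 - A^-2.
Tabulate the states by total A-exponent and number of loops L (A-exp: L × count):
  A^6: L=5 ×1
  A^4: L=4 ×6
  A^2: L=3 ×15
  A^0: L=2 ×18, L=4 ×2
  A^-2: L=1 ×9, L=3 ×6
  A^-4: L=2 ×6
  A^-6: L=3 ×1
Each group contributes A^e * Σ count * d^(L-1):
Powers of d = -A^2 - A^-2: d^2 = A^4 + 2 + A^-4; d^3 = -A^6 - 3*A^2 - 3*A^-2 - A^-6; d^4 = A^8 + 4*A^4 + 6 + 4*A^-4 + A^-8.
  A^6 * (d^4) = A^14 + 4*A^10 + 6*A^6 + 4*A^2 + A^-2
  A^4 * (6*d^3) = -6*A^10 - 18*A^6 - 18*A^2 - 6*A^-2
  A^2 * (15*d^2) = 15*A^6 + 30*A^2 + 15*A^-2
  A^0 * (18*d + 2*d^3) = -2*A^6 - 24*A^2 - 24*A^-2 - 2*A^-6
  A^-2 * (9 + 6*d^2) = 6*A^2 + 21*A^-2 + 6*A^-6
  A^-4 * (6*d) = -6*A^-2 - 6*A^-6
  A^-6 * (d^2) = A^-2 + 2*A^-6 + A^-10
Summing the groups: <K> = A^14 - 2*A^10 + A^6 - 2*A^2 + 2*A^-2 + A^-10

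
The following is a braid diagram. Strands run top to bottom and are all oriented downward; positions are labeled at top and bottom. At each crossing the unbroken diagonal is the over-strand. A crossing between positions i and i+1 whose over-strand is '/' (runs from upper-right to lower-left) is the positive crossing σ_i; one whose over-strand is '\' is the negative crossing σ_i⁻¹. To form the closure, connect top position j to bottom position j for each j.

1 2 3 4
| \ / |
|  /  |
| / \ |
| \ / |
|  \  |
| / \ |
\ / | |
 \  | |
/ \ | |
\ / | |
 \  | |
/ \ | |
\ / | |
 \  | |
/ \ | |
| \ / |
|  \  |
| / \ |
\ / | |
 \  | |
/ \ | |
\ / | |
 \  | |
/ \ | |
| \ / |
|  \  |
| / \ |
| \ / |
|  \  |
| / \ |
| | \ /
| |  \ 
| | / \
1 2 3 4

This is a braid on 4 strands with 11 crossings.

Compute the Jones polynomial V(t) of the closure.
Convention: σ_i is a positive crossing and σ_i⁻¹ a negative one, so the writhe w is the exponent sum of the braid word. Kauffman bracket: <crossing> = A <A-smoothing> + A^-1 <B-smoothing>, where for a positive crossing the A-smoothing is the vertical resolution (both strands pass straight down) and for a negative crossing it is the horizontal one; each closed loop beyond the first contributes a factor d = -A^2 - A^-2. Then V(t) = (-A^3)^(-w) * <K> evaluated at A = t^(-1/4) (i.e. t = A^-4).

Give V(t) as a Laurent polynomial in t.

Reading the diagram top to bottom ('/'-over between positions i,i+1 = s_i, '\'-over = s_i^-1): braid word = s2 s2^-1 s1^-1 s1^-1 s1^-1 s2^-1 s1^-1 s1^-1 s2^-1 s2^-1 s3^-1.
The presented braid s2 s2^-1 s1^-1 s1^-1 s1^-1 s2^-1 s1^-1 s1^-1 s2^-1 s2^-1 s3^-1 on 4 strands reduces by inverse Markov moves (closure unchanged at each step):
  Destabilize: the word has the form β·s3^-1 where s3^-1 occurs only as the final letter (β ∈ B_3); drop it and the last strand → 3 strands.
  Deconjugate: the word is γ·β·γ⁻¹ with γ = s2 (prefix) and γ⁻¹ = s2^-1 (suffix); strip both.
Reduced to β = s2^-1 s1^-1 s1^-1 s1^-1 s2^-1 s1^-1 s1^-1 s2^-1 on 3 strands, 8 crossings.
Compute on β:
Braid: s2^-1 s1^-1 s1^-1 s1^-1 s2^-1 s1^-1 s1^-1 s2^-1 on 3 strands, 8 crossings.
Writhe w = (#positive) - (#negative) = 0 - 8 = -8.
Computing the Kauffman bracket via state sum. There are 2^8 = 256 states.
For each crossing: s=0 is the vertical smoothing, s=1 horizontal. Crossing k contributes A^(sign_k * (1 - 2*s_k)); loop factor d = -A^2 - A^-2.
Tabulate the states by total A-exponent and number of loops L (A-exp: L × count):
  A^8: L=5 ×1
  A^6: L=4 ×7, L=6 ×1
  A^4: L=3 ×19, L=5 ×9
  A^2: L=2 ×24, L=4 ×31, L=6 ×1
  A^0: L=1 ×12, L=3 ×53, L=5 ×5
  A^-2: L=2 ×45, L=4 ×11
  A^-4: L=1 ×15, L=3 ×13
  A^-6: L=2 ×8
  A^-8: L=3 ×1
Each group contributes A^e * Σ count * d^(L-1):
Powers of d = -A^2 - A^-2: d^2 = A^4 + 2 + A^-4; d^3 = -A^6 - 3*A^2 - 3*A^-2 - A^-6; d^4 = A^8 + 4*A^4 + 6 + 4*A^-4 + A^-8; d^5 = -A^10 - 5*A^6 - 10*A^2 - 10*A^-2 - 5*A^-6 - A^-10.
  A^8 * (d^4) = A^16 + 4*A^12 + 6*A^8 + 4*A^4 + 1
  A^6 * (7*d^3 + d^5) = -A^16 - 12*A^12 - 31*A^8 - 31*A^4 - 12 - A^-4
  A^4 * (19*d^2 + 9*d^4) = 9*A^12 + 55*A^8 + 92*A^4 + 55 + 9*A^-4
  A^2 * (24*d + 31*d^3 + d^5) = -A^12 - 36*A^8 - 127*A^4 - 127 - 36*A^-4 - A^-8
  A^0 * (12 + 53*d^2 + 5*d^4) = 5*A^8 + 73*A^4 + 148 + 73*A^-4 + 5*A^-8
  A^-2 * (45*d + 11*d^3) = -11*A^4 - 78 - 78*A^-4 - 11*A^-8
  A^-4 * (15 + 13*d^2) = 13 + 41*A^-4 + 13*A^-8
  A^-6 * (8*d) = -8*A^-4 - 8*A^-8
  A^-8 * (d^2) = A^-4 + 2*A^-8 + A^-12
Summing the groups: <K> = -A^8 + A^-4 + A^-12
Normalise by the writhe: (-A^3)^(-w) = (-A^3)^(8) = A^24, so f(A) = A^24 * <K> = -A^32 + A^20 + A^12.
Substitute A = t^(-1/4), i.e. A^e → t^(-e/4): V(t) = t^-3 + t^-5 - t^-8

Answer: t^-3 + t^-5 - t^-8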